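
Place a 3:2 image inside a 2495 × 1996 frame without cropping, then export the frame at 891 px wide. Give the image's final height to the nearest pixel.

Fitted into 2495×1996, the image spans the width; its height is 2495 × 2/3 ≈ 1663.33 px.
The frame scales by 891/2495 = 0.3571; 1663.33 × 0.3571 ≈ 594.00 px.

594 px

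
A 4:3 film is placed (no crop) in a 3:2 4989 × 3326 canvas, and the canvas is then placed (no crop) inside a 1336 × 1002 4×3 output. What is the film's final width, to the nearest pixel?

First fit — 4:3 into 4989×3326 spans the height: 4434.67 × 3326.00.
3:2 in 1336×1002: fills the width, so the intermediate becomes 1336.00 × 890.67 — a scale of ×0.2678.
So the film's width is 4434.67 × 0.2678 ≈ 1187.56.

1188 px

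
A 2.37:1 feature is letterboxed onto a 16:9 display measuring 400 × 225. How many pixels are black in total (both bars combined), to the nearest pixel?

22489 pixels

2.37:1 (2.370) > 16:9 (1.778), so the feature fills the width.
That makes the image 168.7764 px tall (400 / 2.370).
225 − 168.7764 = 56.2236 px of bars.
That's 56.2236 × 400 ≈ 22489 black pixels.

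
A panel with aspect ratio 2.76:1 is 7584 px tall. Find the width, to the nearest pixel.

Width = 7584 × 2.760 = 20931.84.

20932 px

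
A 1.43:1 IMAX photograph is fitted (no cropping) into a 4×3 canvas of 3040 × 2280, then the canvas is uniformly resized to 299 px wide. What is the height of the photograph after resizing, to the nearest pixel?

At 3040×2280 the photograph is width-limited, so height = 3040 / 1.430 ≈ 2125.87 px.
The frame scales by 299/3040 = 0.0984; 2125.87 × 0.0984 ≈ 209.09 px.

209 px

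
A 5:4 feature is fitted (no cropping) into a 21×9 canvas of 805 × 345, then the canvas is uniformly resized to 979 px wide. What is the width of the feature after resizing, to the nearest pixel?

Fitted into 805×345, the feature spans the height; its width is 345 × 5/4 ≈ 431.25 px.
The frame scales by 979/805 = 1.2161; 431.25 × 1.2161 ≈ 524.46 px.

524 px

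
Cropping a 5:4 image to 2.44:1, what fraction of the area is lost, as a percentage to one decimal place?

48.8%

Going from 5:4 to 2.44:1 means cutting height while keeping width.
Fraction kept = (1.250)/(2.440) ≈ 51.23%, so 48.77% is lost.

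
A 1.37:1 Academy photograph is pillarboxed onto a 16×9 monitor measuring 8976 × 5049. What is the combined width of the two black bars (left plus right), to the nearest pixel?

2059 px

1.37:1 Academy (1.370) < 16×9 (1.778), so the photograph fills the height.
That makes the image 6917.13 px wide (5049 × 1.370).
8976 − 6917.13 = 2058.87 px of bars.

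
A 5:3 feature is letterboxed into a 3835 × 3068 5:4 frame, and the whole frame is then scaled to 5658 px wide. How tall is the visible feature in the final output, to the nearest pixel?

In the 3835×3068 frame the feature fills the width: height = 3835 × 3/5 ≈ 2301.00 px.
Resizing to 5658 px wide multiplies everything by 1.4754: 2301.00 → 3394.80 px.

3395 px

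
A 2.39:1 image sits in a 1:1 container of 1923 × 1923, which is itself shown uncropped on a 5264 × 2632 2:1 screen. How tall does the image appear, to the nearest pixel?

First fit — 2.39:1 into 1923×1923 spans the width: 1923.00 × 804.60.
1:1 in 5264×2632: fills the height, so the intermediate becomes 2632.00 × 2632.00 — a scale of ×1.3687.
So the image's height is 804.60 × 1.3687 ≈ 1101.26.

1101 px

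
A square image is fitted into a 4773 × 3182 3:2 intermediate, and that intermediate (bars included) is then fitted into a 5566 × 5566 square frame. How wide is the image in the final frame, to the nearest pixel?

square in 4773×3182: fills the height, so the image is 3182.00 × 3182.00.
3:2 in 5566×5566: fills the width, so the intermediate becomes 5566.00 × 3710.67 — a scale of ×1.1661.
Applying the same ×1.1661: 3182.00 → 3710.67.

3711 px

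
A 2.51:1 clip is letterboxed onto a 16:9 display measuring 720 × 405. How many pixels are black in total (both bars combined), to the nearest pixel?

2.51:1 is wider than 16:9, so it spans the full width.
That makes the image 286.8526 px tall (720 / 2.510).
Leftover height: 405 − 286.8526 = 118.1474 px.
Across the 720-px span: 118.1474 × 720 ≈ 85066 px.

85066 pixels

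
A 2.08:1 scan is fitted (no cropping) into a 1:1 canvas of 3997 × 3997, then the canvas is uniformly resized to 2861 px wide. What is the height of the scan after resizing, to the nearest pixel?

1375 px

In the 3997×3997 frame the scan fills the width: height = 3997 / 2.080 ≈ 1921.63 px.
Resizing to 2861 px wide multiplies everything by 0.7158: 1921.63 → 1375.48 px.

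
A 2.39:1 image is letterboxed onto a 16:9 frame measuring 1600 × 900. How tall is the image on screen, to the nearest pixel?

669 px

2.39:1 is wider than 16:9, so it spans the full width.
Content height = 1600 / 2.390 ≈ 669.46 px.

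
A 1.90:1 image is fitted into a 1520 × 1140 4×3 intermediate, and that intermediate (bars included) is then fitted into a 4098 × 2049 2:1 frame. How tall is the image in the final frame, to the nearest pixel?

1438 px

1.90:1 in 1520×1140: fills the width, so the image is 1520.00 × 800.00.
The 4×3 canvas is height-limited in 4098×2049, giving 2732.00 × 2049.00; scale factor 1.7974.
So the image's height is 800.00 × 1.7974 ≈ 1437.89.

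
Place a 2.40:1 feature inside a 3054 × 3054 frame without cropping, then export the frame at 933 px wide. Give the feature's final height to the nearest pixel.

389 px

Fitted into 3054×3054, the feature spans the width; its height is 3054 / 2.400 ≈ 1272.50 px.
Resizing to 933 px wide multiplies everything by 0.3055: 1272.50 → 388.75 px.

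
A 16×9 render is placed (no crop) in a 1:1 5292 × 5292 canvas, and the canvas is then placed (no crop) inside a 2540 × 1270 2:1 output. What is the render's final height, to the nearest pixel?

714 px

16×9 in 5292×5292: fills the width, so the render is 5292.00 × 2976.75.
1:1 in 2540×1270: fills the height, so the intermediate becomes 1270.00 × 1270.00 — a scale of ×0.2400.
So the render's height is 2976.75 × 0.2400 ≈ 714.38.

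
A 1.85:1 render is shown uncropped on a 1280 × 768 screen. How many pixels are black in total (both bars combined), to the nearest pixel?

97418 pixels

Since 1.850 > 1.667, the render is width-limited.
Content height = 1280 / 1.850 ≈ 691.8919 px.
Leftover height: 768 − 691.8919 = 76.1081 px.
That's 76.1081 × 1280 ≈ 97418 black pixels.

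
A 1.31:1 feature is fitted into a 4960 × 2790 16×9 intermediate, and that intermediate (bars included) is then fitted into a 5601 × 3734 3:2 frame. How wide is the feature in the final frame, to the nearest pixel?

1.31:1 in 4960×2790: fills the height, so the feature is 3654.90 × 2790.00.
Second fit — the 16×9 canvas into 5601×3734 spans the width: 5601.00 × 3150.56 (×1.1292 from 4960×2790).
The feature scales with it: width 3654.90 × 1.1292 ≈ 4127.24.

4127 px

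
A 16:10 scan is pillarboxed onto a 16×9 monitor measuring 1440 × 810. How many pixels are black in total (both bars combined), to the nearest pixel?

116640 pixels

16:10 is narrower than 16×9, so it spans the full height.
That makes the image 1296.0000 px wide (810 × 16/10).
1440 − 1296.0000 = 144.0000 px of bars.
Across the 810-px span: 144.0000 × 810 ≈ 116640 px.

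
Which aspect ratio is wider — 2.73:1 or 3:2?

2.73:1

2.73 and 3:2 = 1.5; 2.73 > 1.5.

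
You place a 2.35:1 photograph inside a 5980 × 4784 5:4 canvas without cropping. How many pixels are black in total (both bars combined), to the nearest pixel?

2.35:1 (2.350) > 5:4 (1.250), so the photograph fills the width.
That makes the image 2544.6809 px tall (5980 / 2.350).
4784 − 2544.6809 = 2239.3191 px of bars.
Across the 5980-px span: 2239.3191 × 5980 ≈ 13391129 px.

13391129 pixels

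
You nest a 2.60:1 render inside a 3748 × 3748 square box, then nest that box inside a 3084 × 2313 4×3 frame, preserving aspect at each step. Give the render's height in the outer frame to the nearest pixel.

890 px

First fit — 2.60:1 into 3748×3748 spans the width: 3748.00 × 1441.54.
The square canvas is height-limited in 3084×2313, giving 2313.00 × 2313.00; scale factor 0.6171.
So the render's height is 1441.54 × 0.6171 ≈ 889.62.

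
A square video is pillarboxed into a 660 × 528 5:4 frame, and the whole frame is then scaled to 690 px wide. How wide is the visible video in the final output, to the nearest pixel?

552 px

At 660×528 the video is height-limited, so width = 528 × 1/1 ≈ 528.00 px.
Scaling 660 → 690 is ×1.0455, so the width becomes 528.00 × 1.0455 ≈ 552.00 px.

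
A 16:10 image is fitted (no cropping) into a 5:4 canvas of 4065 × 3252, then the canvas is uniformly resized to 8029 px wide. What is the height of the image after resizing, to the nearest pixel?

In the 4065×3252 frame the image fills the width: height = 4065 × 10/16 ≈ 2540.62 px.
The frame scales by 8029/4065 = 1.9752; 2540.62 × 1.9752 ≈ 5018.12 px.

5018 px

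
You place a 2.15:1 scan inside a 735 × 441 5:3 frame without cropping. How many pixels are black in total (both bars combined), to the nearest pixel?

Since 2.150 > 1.667, the scan is width-limited.
Content height = 735 / 2.150 ≈ 341.8605 px.
441 − 341.8605 = 99.1395 px of bars.
That's 99.1395 × 735 ≈ 72868 black pixels.

72868 pixels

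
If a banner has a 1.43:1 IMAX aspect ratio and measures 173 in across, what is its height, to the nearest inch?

121 in

Height = 173 / 1.430 = 120.98.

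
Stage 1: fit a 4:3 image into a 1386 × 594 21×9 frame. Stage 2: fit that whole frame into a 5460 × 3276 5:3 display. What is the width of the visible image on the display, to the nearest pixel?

3120 px

4:3 in 1386×594: fills the height, so the image is 792.00 × 594.00.
Second fit — the 21×9 canvas into 5460×3276 spans the width: 5460.00 × 2340.00 (×3.9394 from 1386×594).
Applying the same ×3.9394: 792.00 → 3120.00.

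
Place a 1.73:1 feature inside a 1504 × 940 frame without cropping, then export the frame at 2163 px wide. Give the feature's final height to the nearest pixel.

1250 px

At 1504×940 the feature is width-limited, so height = 1504 / 1.730 ≈ 869.36 px.
The frame scales by 2163/1504 = 1.4382; 869.36 × 1.4382 ≈ 1250.29 px.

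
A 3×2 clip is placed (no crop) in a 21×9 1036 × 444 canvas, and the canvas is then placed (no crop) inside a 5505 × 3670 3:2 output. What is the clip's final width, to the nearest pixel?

Inside the 1036×444 canvas the clip is height-limited at 666.00 × 444.00.
The 21×9 canvas is width-limited in 5505×3670, giving 5505.00 × 2359.29; scale factor 5.3137.
Applying the same ×5.3137: 666.00 → 3538.93.

3539 px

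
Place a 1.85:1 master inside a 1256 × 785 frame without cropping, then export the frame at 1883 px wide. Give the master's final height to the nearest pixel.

At 1256×785 the master is width-limited, so height = 1256 / 1.850 ≈ 678.92 px.
The frame scales by 1883/1256 = 1.4992; 678.92 × 1.4992 ≈ 1017.84 px.

1018 px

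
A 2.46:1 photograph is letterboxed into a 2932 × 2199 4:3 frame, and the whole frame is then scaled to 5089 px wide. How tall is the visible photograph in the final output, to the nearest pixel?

At 2932×2199 the photograph is width-limited, so height = 2932 / 2.460 ≈ 1191.87 px.
Scaling 2932 → 5089 is ×1.7357, so the height becomes 1191.87 × 1.7357 ≈ 2068.70 px.

2069 px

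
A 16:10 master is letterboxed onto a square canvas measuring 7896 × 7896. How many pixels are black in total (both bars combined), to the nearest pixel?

Since 1.600 > 1.000, the master is width-limited.
The master is 7896 × 10/16 ≈ 4935.0000 px tall.
7896 − 4935.0000 = 2961.0000 px of bars.
Across the 7896-px span: 2961.0000 × 7896 ≈ 23380056 px.

23380056 pixels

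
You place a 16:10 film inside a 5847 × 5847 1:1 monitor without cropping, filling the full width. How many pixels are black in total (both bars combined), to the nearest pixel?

12820278 pixels

Content height = 5847 × 10/16 ≈ 3654.3750 px.
Black = 5847 − 3654.3750 = 2192.6250 px.
Bar area = 2192.6250 × 5847 ≈ 12820278 px.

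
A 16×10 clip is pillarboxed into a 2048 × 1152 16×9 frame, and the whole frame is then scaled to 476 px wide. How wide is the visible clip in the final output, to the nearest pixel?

Fitted into 2048×1152, the clip spans the height; its width is 1152 × 16/10 ≈ 1843.20 px.
Scaling 2048 → 476 is ×0.2324, so the width becomes 1843.20 × 0.2324 ≈ 428.40 px.

428 px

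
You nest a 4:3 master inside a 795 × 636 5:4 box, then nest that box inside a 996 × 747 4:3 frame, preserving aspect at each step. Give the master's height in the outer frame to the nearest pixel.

4:3 in 795×636: fills the width, so the master is 795.00 × 596.25.
5:4 in 996×747: fills the height, so the intermediate becomes 933.75 × 747.00 — a scale of ×1.1745.
The master scales with it: height 596.25 × 1.1745 ≈ 700.31.

700 px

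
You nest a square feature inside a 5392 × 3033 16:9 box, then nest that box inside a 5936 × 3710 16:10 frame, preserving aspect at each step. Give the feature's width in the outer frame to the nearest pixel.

3339 px

Inside the 5392×3033 canvas the feature is height-limited at 3033.00 × 3033.00.
The 16:9 canvas is width-limited in 5936×3710, giving 5936.00 × 3339.00; scale factor 1.1009.
The feature scales with it: width 3033.00 × 1.1009 ≈ 3339.00.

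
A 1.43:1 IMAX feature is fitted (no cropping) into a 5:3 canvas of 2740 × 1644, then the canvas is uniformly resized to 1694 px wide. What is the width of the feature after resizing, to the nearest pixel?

In the 2740×1644 frame the feature fills the height: width = 1644 × 1.430 ≈ 2350.92 px.
The frame scales by 1694/2740 = 0.6182; 2350.92 × 0.6182 ≈ 1453.45 px.

1453 px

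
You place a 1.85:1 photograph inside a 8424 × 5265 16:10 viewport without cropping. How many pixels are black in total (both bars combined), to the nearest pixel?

5993562 pixels

Since 1.850 > 1.600, the photograph is width-limited.
Content height = 8424 / 1.850 ≈ 4553.5135 px.
5265 − 4553.5135 = 711.4865 px of bars.
That's 711.4865 × 8424 ≈ 5993562 black pixels.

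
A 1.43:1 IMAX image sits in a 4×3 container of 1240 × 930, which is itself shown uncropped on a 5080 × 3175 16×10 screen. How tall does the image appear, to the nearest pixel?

2960 px

Inside the 1240×930 canvas the image is width-limited at 1240.00 × 867.13.
4×3 in 5080×3175: fills the height, so the intermediate becomes 4233.33 × 3175.00 — a scale of ×3.4140.
The image scales with it: height 867.13 × 3.4140 ≈ 2960.37.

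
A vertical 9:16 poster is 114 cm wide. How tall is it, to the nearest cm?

203 cm

Height = 114·16/9 = 202.67.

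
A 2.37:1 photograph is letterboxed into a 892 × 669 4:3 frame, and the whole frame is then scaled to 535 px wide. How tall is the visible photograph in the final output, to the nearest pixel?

226 px

Fitted into 892×669, the photograph spans the width; its height is 892 / 2.370 ≈ 376.37 px.
Scaling 892 → 535 is ×0.5998, so the height becomes 376.37 × 0.5998 ≈ 225.74 px.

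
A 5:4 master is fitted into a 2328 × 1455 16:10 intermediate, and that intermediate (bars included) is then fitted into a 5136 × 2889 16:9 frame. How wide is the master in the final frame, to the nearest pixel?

Inside the 2328×1455 canvas the master is height-limited at 1818.75 × 1455.00.
The 16:10 canvas is height-limited in 5136×2889, giving 4622.40 × 2889.00; scale factor 1.9856.
So the master's width is 1818.75 × 1.9856 ≈ 3611.25.

3611 px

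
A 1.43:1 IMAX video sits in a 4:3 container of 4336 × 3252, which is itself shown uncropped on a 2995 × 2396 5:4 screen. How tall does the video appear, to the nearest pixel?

1.43:1 IMAX in 4336×3252: fills the width, so the video is 4336.00 × 3032.17.
4:3 in 2995×2396: fills the width, so the intermediate becomes 2995.00 × 2246.25 — a scale of ×0.6907.
The video scales with it: height 3032.17 × 0.6907 ≈ 2094.41.

2094 px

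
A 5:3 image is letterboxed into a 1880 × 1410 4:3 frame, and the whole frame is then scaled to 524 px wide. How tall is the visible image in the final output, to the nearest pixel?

Fitted into 1880×1410, the image spans the width; its height is 1880 × 3/5 ≈ 1128.00 px.
Scaling 1880 → 524 is ×0.2787, so the height becomes 1128.00 × 0.2787 ≈ 314.40 px.

314 px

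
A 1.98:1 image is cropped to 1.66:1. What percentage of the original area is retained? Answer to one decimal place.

The height stays; only width is cut (since 1.66:1 is narrower than 1.98:1).
(1.660)/(1.980) ≈ 0.838 of the area survives.

83.8%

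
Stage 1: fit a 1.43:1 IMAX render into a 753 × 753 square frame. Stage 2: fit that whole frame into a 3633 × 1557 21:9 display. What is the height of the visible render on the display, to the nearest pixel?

First fit — 1.43:1 IMAX into 753×753 spans the width: 753.00 × 526.57.
square in 3633×1557: fills the height, so the intermediate becomes 1557.00 × 1557.00 — a scale of ×2.0677.
Applying the same ×2.0677: 526.57 → 1088.81.

1089 px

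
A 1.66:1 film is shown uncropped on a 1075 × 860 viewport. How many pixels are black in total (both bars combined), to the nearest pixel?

228340 pixels

Since 1.660 > 1.250, the film is width-limited.
Content height = 1075 / 1.660 ≈ 647.5904 px.
Black = 860 − 647.5904 = 212.4096 px.
That's 212.4096 × 1075 ≈ 228340 black pixels.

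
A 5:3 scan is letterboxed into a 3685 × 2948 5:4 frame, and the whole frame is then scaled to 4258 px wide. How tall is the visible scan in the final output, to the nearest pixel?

2555 px

In the 3685×2948 frame the scan fills the width: height = 3685 × 3/5 ≈ 2211.00 px.
Resizing to 4258 px wide multiplies everything by 1.1555: 2211.00 → 2554.80 px.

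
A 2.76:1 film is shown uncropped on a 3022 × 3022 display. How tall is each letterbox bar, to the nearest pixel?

964 px

Since 2.760 > 1.000, the film is width-limited.
The film is 3022 / 2.760 ≈ 1094.93 px tall.
3022 − 1094.93 = 1927.07 px of bars (963.54 each).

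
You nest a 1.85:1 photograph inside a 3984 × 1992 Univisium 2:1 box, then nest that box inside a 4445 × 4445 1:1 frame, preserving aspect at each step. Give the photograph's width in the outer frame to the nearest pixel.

1.85:1 in 3984×1992: fills the height, so the photograph is 3685.20 × 1992.00.
The Univisium 2:1 canvas is width-limited in 4445×4445, giving 4445.00 × 2222.50; scale factor 1.1157.
So the photograph's width is 3685.20 × 1.1157 ≈ 4111.62.

4112 px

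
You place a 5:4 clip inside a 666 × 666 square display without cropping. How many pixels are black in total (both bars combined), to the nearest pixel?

88711 pixels

5:4 is wider than square, so it spans the full width.
That makes the image 532.8000 px tall (666 × 4/5).
666 − 532.8000 = 133.2000 px of bars.
Across the 666-px span: 133.2000 × 666 ≈ 88711 px.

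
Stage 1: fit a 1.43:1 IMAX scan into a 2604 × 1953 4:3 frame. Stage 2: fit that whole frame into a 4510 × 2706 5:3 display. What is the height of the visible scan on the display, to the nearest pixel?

2523 px

Inside the 2604×1953 canvas the scan is width-limited at 2604.00 × 1820.98.
Second fit — the 4:3 canvas into 4510×2706 spans the height: 3608.00 × 2706.00 (×1.3856 from 2604×1953).
So the scan's height is 1820.98 × 1.3856 ≈ 2523.08.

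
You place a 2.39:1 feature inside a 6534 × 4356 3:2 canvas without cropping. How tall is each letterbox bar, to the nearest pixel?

811 px

2.39:1 is wider than 3:2, so it spans the full width.
Content height = 6534 / 2.390 ≈ 2733.89 px.
Leftover height: 4356 − 2733.89 = 1622.11 px → 811.05 each side.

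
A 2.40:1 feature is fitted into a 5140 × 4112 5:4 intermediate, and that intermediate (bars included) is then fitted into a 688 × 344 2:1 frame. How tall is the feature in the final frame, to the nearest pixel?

179 px

2.40:1 in 5140×4112: fills the width, so the feature is 5140.00 × 2141.67.
The 5:4 canvas is height-limited in 688×344, giving 430.00 × 344.00; scale factor 0.0837.
The feature scales with it: height 2141.67 × 0.0837 ≈ 179.17.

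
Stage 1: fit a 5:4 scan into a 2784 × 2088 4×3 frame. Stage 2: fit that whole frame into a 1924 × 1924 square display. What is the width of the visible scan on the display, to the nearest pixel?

1804 px

5:4 in 2784×2088: fills the height, so the scan is 2610.00 × 2088.00.
4×3 in 1924×1924: fills the width, so the intermediate becomes 1924.00 × 1443.00 — a scale of ×0.6911.
Applying the same ×0.6911: 2610.00 → 1803.75.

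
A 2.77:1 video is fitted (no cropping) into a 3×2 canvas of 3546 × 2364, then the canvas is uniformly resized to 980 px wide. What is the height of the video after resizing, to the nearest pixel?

In the 3546×2364 frame the video fills the width: height = 3546 / 2.770 ≈ 1280.14 px.
Resizing to 980 px wide multiplies everything by 0.2764: 1280.14 → 353.79 px.

354 px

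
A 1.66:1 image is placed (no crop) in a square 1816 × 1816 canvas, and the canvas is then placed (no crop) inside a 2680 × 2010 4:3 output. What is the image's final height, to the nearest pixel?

First fit — 1.66:1 into 1816×1816 spans the width: 1816.00 × 1093.98.
Second fit — the square canvas into 2680×2010 spans the height: 2010.00 × 2010.00 (×1.1068 from 1816×1816).
The image scales with it: height 1093.98 × 1.1068 ≈ 1210.84.

1211 px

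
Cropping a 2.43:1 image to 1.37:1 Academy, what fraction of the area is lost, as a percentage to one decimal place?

43.6%

1.37:1 Academy is narrower than 2.43:1, so the crop keeps the full height and trims the width.
Area ratio = (1.370)/(2.430) = 56.38%; the remaining 43.62% is cropped out.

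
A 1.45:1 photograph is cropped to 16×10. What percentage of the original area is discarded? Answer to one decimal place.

9.4%

The width stays; only height is cut (since 16×10 is wider than 1.45:1).
Area ratio = (1.450)/(1.600) = 90.62%; the remaining 9.38% is cropped out.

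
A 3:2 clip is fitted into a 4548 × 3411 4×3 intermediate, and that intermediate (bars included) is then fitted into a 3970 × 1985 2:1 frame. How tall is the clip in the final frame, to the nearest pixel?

1764 px

3:2 in 4548×3411: fills the width, so the clip is 4548.00 × 3032.00.
4×3 in 3970×1985: fills the height, so the intermediate becomes 2646.67 × 1985.00 — a scale of ×0.5819.
Applying the same ×0.5819: 3032.00 → 1764.44.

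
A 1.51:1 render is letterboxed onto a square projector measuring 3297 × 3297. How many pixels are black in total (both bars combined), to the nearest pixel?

1.51:1 is wider than square, so it spans the full width.
Content height = 3297 / 1.510 ≈ 2183.4437 px.
Black = 3297 − 2183.4437 = 1113.5563 px.
Across the 3297-px span: 1113.5563 × 3297 ≈ 3671395 px.

3671395 pixels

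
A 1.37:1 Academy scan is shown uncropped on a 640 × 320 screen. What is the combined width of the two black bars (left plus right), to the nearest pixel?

1.37:1 Academy (1.370) < Univisium 2:1 (2.000), so the scan fills the height.
That makes the image 438.40 px wide (320 × 1.370).
Black = 640 − 438.40 = 201.60 px.

202 px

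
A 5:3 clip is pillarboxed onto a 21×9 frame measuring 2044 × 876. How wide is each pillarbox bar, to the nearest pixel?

292 px

5:3 is narrower than 21×9, so it spans the full height.
That makes the image 1460.00 px wide (876 × 5/3).
Leftover width: 2044 − 1460.00 = 584.00 px → 292.00 each side.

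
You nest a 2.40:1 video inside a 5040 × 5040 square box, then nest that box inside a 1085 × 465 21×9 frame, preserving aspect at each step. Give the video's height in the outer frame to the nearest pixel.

194 px

First fit — 2.40:1 into 5040×5040 spans the width: 5040.00 × 2100.00.
square in 1085×465: fills the height, so the intermediate becomes 465.00 × 465.00 — a scale of ×0.0923.
Applying the same ×0.0923: 2100.00 → 193.75.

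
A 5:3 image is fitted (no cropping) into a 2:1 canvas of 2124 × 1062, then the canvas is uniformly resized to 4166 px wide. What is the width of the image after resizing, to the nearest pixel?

3472 px

Fitted into 2124×1062, the image spans the height; its width is 1062 × 5/3 ≈ 1770.00 px.
Scaling 2124 → 4166 is ×1.9614, so the width becomes 1770.00 × 1.9614 ≈ 3471.67 px.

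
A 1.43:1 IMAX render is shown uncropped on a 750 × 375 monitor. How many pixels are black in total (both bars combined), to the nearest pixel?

1.43:1 IMAX (1.430) < Univisium 2:1 (2.000), so the render fills the height.
The render is 375 × 1.430 ≈ 536.2500 px wide.
Leftover width: 750 − 536.2500 = 213.7500 px.
Bar area = 213.7500 × 375 ≈ 80156 px.

80156 pixels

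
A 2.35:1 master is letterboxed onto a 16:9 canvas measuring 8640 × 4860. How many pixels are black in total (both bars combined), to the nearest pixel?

10224613 pixels

Since 2.350 > 1.778, the master is width-limited.
Content height = 8640 / 2.350 ≈ 3676.5957 px.
Leftover height: 4860 − 3676.5957 = 1183.4043 px.
Across the 8640-px span: 1183.4043 × 8640 ≈ 10224613 px.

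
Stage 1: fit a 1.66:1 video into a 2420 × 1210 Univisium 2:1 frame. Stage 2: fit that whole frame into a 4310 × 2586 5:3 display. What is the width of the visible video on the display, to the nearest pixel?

3577 px

Inside the 2420×1210 canvas the video is height-limited at 2008.60 × 1210.00.
Second fit — the Univisium 2:1 canvas into 4310×2586 spans the width: 4310.00 × 2155.00 (×1.7810 from 2420×1210).
So the video's width is 2008.60 × 1.7810 ≈ 3577.30.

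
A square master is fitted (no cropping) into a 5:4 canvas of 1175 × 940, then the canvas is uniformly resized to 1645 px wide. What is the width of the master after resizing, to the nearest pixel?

1316 px

In the 1175×940 frame the master fills the height: width = 940 × 1/1 ≈ 940.00 px.
Scaling 1175 → 1645 is ×1.4000, so the width becomes 940.00 × 1.4000 ≈ 1316.00 px.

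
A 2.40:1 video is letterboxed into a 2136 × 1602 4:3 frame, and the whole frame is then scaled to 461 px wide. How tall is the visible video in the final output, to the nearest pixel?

192 px

Fitted into 2136×1602, the video spans the width; its height is 2136 / 2.400 ≈ 890.00 px.
Scaling 2136 → 461 is ×0.2158, so the height becomes 890.00 × 0.2158 ≈ 192.08 px.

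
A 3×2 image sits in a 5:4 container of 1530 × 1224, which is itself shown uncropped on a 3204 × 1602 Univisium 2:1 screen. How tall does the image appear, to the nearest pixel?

Inside the 1530×1224 canvas the image is width-limited at 1530.00 × 1020.00.
The 5:4 canvas is height-limited in 3204×1602, giving 2002.50 × 1602.00; scale factor 1.3088.
So the image's height is 1020.00 × 1.3088 ≈ 1335.00.

1335 px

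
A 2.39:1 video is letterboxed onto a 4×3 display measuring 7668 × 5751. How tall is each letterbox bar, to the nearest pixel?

1271 px

2.39:1 is wider than 4×3, so it spans the full width.
That makes the image 3208.37 px tall (7668 / 2.390).
Leftover height: 5751 − 3208.37 = 2542.63 px → 1271.32 each side.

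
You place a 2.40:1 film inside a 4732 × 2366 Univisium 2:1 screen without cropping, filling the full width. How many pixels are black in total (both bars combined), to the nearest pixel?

1865985 pixels

Content height = 4732 / 2.400 ≈ 1971.6667 px.
Black = 2366 − 1971.6667 = 394.3333 px.
Bar area = 394.3333 × 4732 ≈ 1865985 px.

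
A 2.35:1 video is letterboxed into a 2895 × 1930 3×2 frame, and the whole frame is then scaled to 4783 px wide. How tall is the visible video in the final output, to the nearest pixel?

2035 px

Fitted into 2895×1930, the video spans the width; its height is 2895 / 2.350 ≈ 1231.91 px.
Resizing to 4783 px wide multiplies everything by 1.6522: 1231.91 → 2035.32 px.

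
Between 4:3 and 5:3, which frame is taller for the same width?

4:3 = 1.333 and 5:3 = 1.667; 1.667 > 1.333. The smaller width-to-height ratio is the taller frame.

4:3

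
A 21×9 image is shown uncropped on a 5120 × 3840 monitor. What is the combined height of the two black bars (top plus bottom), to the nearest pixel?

Since 2.333 > 1.333, the image is width-limited.
That makes the image 2194.29 px tall (5120 × 9/21).
Black = 3840 − 2194.29 = 1645.71 px.

1646 px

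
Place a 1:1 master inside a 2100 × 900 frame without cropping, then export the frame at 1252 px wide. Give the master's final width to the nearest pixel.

Fitted into 2100×900, the master spans the height; its width is 900 × 1/1 ≈ 900.00 px.
Resizing to 1252 px wide multiplies everything by 0.5962: 900.00 → 536.57 px.

537 px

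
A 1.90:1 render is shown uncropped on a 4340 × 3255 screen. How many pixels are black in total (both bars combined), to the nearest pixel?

4213226 pixels

1.90:1 (1.900) > 4×3 (1.333), so the render fills the width.
Content height = 4340 / 1.900 ≈ 2284.2105 px.
3255 − 2284.2105 = 970.7895 px of bars.
That's 970.7895 × 4340 ≈ 4213226 black pixels.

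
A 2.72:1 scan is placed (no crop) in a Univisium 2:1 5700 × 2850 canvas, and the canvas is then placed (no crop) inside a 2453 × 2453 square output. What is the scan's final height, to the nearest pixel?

902 px

First fit — 2.72:1 into 5700×2850 spans the width: 5700.00 × 2095.59.
The Univisium 2:1 canvas is width-limited in 2453×2453, giving 2453.00 × 1226.50; scale factor 0.4304.
The scan scales with it: height 2095.59 × 0.4304 ≈ 901.84.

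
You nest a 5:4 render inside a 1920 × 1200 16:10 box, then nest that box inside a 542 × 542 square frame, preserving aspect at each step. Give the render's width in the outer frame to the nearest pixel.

First fit — 5:4 into 1920×1200 spans the height: 1500.00 × 1200.00.
16:10 in 542×542: fills the width, so the intermediate becomes 542.00 × 338.75 — a scale of ×0.2823.
Applying the same ×0.2823: 1500.00 → 423.44.

423 px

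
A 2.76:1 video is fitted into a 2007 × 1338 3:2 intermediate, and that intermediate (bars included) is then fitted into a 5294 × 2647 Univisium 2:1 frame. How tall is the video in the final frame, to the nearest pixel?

1439 px

Inside the 2007×1338 canvas the video is width-limited at 2007.00 × 727.17.
Second fit — the 3:2 canvas into 5294×2647 spans the height: 3970.50 × 2647.00 (×1.9783 from 2007×1338).
The video scales with it: height 727.17 × 1.9783 ≈ 1438.59.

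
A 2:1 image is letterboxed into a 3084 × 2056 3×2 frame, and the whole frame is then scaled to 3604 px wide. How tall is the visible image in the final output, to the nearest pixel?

Fitted into 3084×2056, the image spans the width; its height is 3084 × 1/2 ≈ 1542.00 px.
Scaling 3084 → 3604 is ×1.1686, so the height becomes 1542.00 × 1.1686 ≈ 1802.00 px.

1802 px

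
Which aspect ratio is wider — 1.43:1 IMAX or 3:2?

3:2

1.43 and 3:2 = 1.5; 1.5 > 1.43.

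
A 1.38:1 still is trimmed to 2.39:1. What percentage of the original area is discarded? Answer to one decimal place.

Going from 1.38:1 to 2.39:1 means cutting height while keeping width.
(1.380)/(2.390) ≈ 0.577 of the area survives, leaving 42.26% discarded.

42.3%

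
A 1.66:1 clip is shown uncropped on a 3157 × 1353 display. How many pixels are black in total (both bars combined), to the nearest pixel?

1.66:1 is narrower than 21:9, so it spans the full height.
The clip is 1353 × 1.660 ≈ 2245.9800 px wide.
3157 − 2245.9800 = 911.0200 px of bars.
That's 911.0200 × 1353 ≈ 1232610 black pixels.

1232610 pixels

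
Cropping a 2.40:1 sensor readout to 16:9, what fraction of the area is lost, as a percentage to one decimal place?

25.9%

The height stays; only width is cut (since 16:9 is narrower than 2.40:1).
(1.778)/(2.400) ≈ 0.741 of the area survives, leaving 25.93% discarded.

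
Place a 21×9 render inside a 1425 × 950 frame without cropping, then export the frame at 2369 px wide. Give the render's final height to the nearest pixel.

1015 px

At 1425×950 the render is width-limited, so height = 1425 × 9/21 ≈ 610.71 px.
Resizing to 2369 px wide multiplies everything by 1.6625: 610.71 → 1015.29 px.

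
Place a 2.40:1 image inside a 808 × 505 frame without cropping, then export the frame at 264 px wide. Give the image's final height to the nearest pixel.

110 px

In the 808×505 frame the image fills the width: height = 808 / 2.400 ≈ 336.67 px.
The frame scales by 264/808 = 0.3267; 336.67 × 0.3267 ≈ 110.00 px.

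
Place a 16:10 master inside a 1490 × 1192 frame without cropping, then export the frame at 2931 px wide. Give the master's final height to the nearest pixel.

1832 px

Fitted into 1490×1192, the master spans the width; its height is 1490 × 10/16 ≈ 931.25 px.
Scaling 1490 → 2931 is ×1.9671, so the height becomes 931.25 × 1.9671 ≈ 1831.88 px.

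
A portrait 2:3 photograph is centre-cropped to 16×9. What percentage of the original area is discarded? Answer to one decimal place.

16×9 is wider than portrait 2:3, so the crop keeps the full width and trims the height.
(0.667)/(1.778) ≈ 0.375 of the area survives, leaving 62.50% discarded.

62.5%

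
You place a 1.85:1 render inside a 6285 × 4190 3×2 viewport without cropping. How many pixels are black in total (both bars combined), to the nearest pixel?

Since 1.850 > 1.500, the render is width-limited.
That makes the image 3397.2973 px tall (6285 / 1.850).
Black = 4190 − 3397.2973 = 792.7027 px.
That's 792.7027 × 6285 ≈ 4982136 black pixels.

4982136 pixels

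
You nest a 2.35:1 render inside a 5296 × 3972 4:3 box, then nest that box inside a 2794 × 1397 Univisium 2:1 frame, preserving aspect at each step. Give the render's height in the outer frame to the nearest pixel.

2.35:1 in 5296×3972: fills the width, so the render is 5296.00 × 2253.62.
The 4:3 canvas is height-limited in 2794×1397, giving 1862.67 × 1397.00; scale factor 0.3517.
The render scales with it: height 2253.62 × 0.3517 ≈ 792.62.

793 px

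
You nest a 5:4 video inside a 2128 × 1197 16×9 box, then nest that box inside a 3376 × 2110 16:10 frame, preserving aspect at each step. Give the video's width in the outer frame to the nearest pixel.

2374 px

First fit — 5:4 into 2128×1197 spans the height: 1496.25 × 1197.00.
Second fit — the 16×9 canvas into 3376×2110 spans the width: 3376.00 × 1899.00 (×1.5865 from 2128×1197).
Applying the same ×1.5865: 1496.25 → 2373.75.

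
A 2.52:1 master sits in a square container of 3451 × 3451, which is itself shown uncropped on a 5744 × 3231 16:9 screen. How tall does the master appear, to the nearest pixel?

1282 px

First fit — 2.52:1 into 3451×3451 spans the width: 3451.00 × 1369.44.
square in 5744×3231: fills the height, so the intermediate becomes 3231.00 × 3231.00 — a scale of ×0.9363.
Applying the same ×0.9363: 1369.44 → 1282.14.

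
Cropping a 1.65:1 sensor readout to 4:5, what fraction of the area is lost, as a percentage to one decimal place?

51.5%

4:5 is narrower than 1.65:1, so the crop keeps the full height and trims the width.
Area ratio = (0.800)/(1.650) = 48.48%; the remaining 51.52% is cropped out.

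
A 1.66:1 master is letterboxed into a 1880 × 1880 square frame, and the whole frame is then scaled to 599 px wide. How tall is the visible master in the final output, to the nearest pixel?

At 1880×1880 the master is width-limited, so height = 1880 / 1.660 ≈ 1132.53 px.
Scaling 1880 → 599 is ×0.3186, so the height becomes 1132.53 × 0.3186 ≈ 360.84 px.

361 px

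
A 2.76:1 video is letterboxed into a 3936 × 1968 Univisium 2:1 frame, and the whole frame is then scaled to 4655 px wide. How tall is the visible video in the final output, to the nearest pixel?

Fitted into 3936×1968, the video spans the width; its height is 3936 / 2.760 ≈ 1426.09 px.
The frame scales by 4655/3936 = 1.1827; 1426.09 × 1.1827 ≈ 1686.59 px.

1687 px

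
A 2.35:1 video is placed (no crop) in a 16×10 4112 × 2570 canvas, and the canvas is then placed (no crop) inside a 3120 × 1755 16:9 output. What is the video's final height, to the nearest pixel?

1195 px

Inside the 4112×2570 canvas the video is width-limited at 4112.00 × 1749.79.
Second fit — the 16×10 canvas into 3120×1755 spans the height: 2808.00 × 1755.00 (×0.6829 from 4112×2570).
The video scales with it: height 1749.79 × 0.6829 ≈ 1194.89.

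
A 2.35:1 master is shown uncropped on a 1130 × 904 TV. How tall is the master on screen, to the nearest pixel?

481 px

2.35:1 is wider than 5:4, so it spans the full width.
The master is 1130 / 2.350 ≈ 480.85 px tall.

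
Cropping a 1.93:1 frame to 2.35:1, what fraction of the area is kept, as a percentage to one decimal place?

82.1%

2.35:1 is wider than 1.93:1, so the crop keeps the full width and trims the height.
Fraction kept = (1.930)/(2.350) ≈ 82.13%.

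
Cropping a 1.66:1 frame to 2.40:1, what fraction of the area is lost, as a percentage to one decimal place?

30.8%

2.40:1 is wider than 1.66:1, so the crop keeps the full width and trims the height.
Area ratio = (1.660)/(2.400) = 69.17%; the remaining 30.83% is cropped out.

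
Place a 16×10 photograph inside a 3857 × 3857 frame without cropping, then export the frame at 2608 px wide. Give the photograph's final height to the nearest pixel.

1630 px

In the 3857×3857 frame the photograph fills the width: height = 3857 × 10/16 ≈ 2410.62 px.
Resizing to 2608 px wide multiplies everything by 0.6762: 2410.62 → 1630.00 px.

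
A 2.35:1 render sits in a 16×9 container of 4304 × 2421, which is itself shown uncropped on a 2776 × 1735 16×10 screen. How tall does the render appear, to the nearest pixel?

2.35:1 in 4304×2421: fills the width, so the render is 4304.00 × 1831.49.
Second fit — the 16×9 canvas into 2776×1735 spans the width: 2776.00 × 1561.50 (×0.6450 from 4304×2421).
The render scales with it: height 1831.49 × 0.6450 ≈ 1181.28.

1181 px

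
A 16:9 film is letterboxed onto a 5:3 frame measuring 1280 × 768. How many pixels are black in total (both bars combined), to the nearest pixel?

61440 pixels

16:9 (1.778) > 5:3 (1.667), so the film fills the width.
The film is 1280 × 9/16 ≈ 720.0000 px tall.
Black = 768 − 720.0000 = 48.0000 px.
Across the 1280-px span: 48.0000 × 1280 ≈ 61440 px.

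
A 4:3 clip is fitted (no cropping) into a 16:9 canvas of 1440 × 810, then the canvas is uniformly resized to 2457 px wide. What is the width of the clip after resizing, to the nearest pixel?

In the 1440×810 frame the clip fills the height: width = 810 × 4/3 ≈ 1080.00 px.
Resizing to 2457 px wide multiplies everything by 1.7063: 1080.00 → 1842.75 px.

1843 px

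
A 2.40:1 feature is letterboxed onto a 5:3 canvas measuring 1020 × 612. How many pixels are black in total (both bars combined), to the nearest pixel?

2.40:1 (2.400) > 5:3 (1.667), so the feature fills the width.
Content height = 1020 / 2.400 ≈ 425.0000 px.
Leftover height: 612 − 425.0000 = 187.0000 px.
Bar area = 187.0000 × 1020 ≈ 190740 px.

190740 pixels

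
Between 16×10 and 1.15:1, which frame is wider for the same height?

16×10 = 1.6 and 1.15; 1.6 > 1.15.

16×10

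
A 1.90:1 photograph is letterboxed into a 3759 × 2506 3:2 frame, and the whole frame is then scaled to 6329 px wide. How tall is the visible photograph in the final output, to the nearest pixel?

3331 px

At 3759×2506 the photograph is width-limited, so height = 3759 / 1.900 ≈ 1978.42 px.
Resizing to 6329 px wide multiplies everything by 1.6837: 1978.42 → 3331.05 px.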